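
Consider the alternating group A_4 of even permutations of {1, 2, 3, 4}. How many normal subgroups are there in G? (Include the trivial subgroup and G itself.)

G has 10 subgroups. Checking conjugation-invariance by order — order 1: 1/1 normal; order 2: 0/3 normal; order 3: 0/4 normal; order 4: 1/1 normal; order 12: 1/1 normal.
Total normal subgroups: 3.

3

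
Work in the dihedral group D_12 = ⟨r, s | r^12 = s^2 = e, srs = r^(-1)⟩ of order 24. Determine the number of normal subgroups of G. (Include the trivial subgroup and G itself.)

G has 34 subgroups. Checking conjugation-invariance by order — order 1: 1/1 normal; order 2: 1/13 normal; order 3: 1/1 normal; order 4: 1/7 normal; order 6: 1/5 normal; order 8: 0/3 normal; order 12: 3/3 normal; order 24: 1/1 normal.
Total normal subgroups: 9.

9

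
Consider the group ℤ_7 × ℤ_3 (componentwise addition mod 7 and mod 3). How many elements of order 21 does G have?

12

An element (a,b) has order lcm(ord(a), ord(b)); count pairs with lcm equal to 21.
Enumerating gives 12 such elements.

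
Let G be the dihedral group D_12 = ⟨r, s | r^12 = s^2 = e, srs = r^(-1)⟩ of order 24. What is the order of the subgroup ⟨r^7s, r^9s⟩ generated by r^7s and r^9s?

12

|⟨r^7s⟩| = 2 and |⟨r^9s⟩| = 2, so |H| is a multiple of lcm(2, 2) = 2 and divides |G| = 24.
Closing under the operation: H = {e, r^2, r^4, r^6, r^8, r^10, rs, r^3s, r^5s, r^7s, r^9s, r^11s}, so |H| = 12.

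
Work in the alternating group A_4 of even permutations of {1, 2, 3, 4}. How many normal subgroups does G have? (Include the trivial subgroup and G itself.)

G has 10 subgroups. Checking conjugation-invariance by order — order 1: 1/1 normal; order 2: 0/3 normal; order 3: 0/4 normal; order 4: 1/1 normal; order 12: 1/1 normal.
Total normal subgroups: 3.

3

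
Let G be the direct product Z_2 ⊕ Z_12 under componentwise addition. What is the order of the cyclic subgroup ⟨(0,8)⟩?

3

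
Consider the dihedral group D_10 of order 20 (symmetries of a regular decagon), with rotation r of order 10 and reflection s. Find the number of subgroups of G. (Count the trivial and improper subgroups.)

|G| = 20, so by Lagrange every subgroup order divides 20. Divisors: 1, 2, 4, 5, 10, 20.
Subgroups by order — order 1: 1; order 2: 11; order 4: 5; order 5: 1; order 10: 3; order 20: 1.
Total: 1 + 11 + 5 + 1 + 3 + 1 = 22.

22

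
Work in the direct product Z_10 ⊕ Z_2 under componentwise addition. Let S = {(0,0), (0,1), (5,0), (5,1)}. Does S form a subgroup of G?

|S| = 4 divides |G| = 20, consistent with Lagrange.
S contains the identity, every element's inverse is in S, and S is closed under +: it is a subgroup.

Yes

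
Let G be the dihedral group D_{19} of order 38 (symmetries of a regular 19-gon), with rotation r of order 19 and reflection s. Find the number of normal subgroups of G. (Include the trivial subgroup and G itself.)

G has 22 subgroups. Checking conjugation-invariance by order — order 1: 1/1 normal; order 2: 0/19 normal; order 19: 1/1 normal; order 38: 1/1 normal.
Total normal subgroups: 3.

3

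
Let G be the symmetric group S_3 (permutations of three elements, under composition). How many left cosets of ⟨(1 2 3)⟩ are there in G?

|⟨(1 2 3)⟩| = 3 and |G| = 6.
By Lagrange, [G : H] = |G|/|H| = 6/3 = 2.

2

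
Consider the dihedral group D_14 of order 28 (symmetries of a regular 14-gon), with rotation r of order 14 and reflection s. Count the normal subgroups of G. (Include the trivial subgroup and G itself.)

G has 28 subgroups. Checking conjugation-invariance by order — order 1: 1/1 normal; order 2: 1/15 normal; order 4: 0/7 normal; order 7: 1/1 normal; order 14: 3/3 normal; order 28: 1/1 normal.
Total normal subgroups: 7.

7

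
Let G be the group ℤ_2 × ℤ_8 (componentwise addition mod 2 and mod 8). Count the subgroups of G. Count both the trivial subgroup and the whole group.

|G| = 16, so by Lagrange every subgroup order divides 16. Divisors: 1, 2, 4, 8, 16.
Subgroups by order — order 1: 1; order 2: 3; order 4: 3; order 8: 3; order 16: 1.
Total: 1 + 3 + 3 + 3 + 1 = 11.

11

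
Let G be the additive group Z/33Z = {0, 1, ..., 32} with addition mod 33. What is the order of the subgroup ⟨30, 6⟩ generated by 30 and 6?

|⟨30⟩| = 11 and |⟨6⟩| = 11, so |H| is a multiple of lcm(11, 11) = 11 and divides |G| = 33.
Closing under the operation: H = {0, 3, 6, 9, 12, 15, 18, 21, 24, 27, 30}, so |H| = 11.

11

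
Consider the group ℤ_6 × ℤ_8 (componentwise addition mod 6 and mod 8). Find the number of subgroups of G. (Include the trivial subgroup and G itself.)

|G| = 48, so by Lagrange every subgroup order divides 48. Divisors: 1, 2, 3, 4, 6, 8, 12, 16, 24, 48.
Subgroups by order — order 1: 1; order 2: 3; order 3: 1; order 4: 3; order 6: 3; order 8: 3; order 12: 3; order 16: 1; order 24: 3; order 48: 1.
Total: 1 + 3 + 1 + 3 + 3 + 3 + 3 + 1 + 3 + 1 = 22.

22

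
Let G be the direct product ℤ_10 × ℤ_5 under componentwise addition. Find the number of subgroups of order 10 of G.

6

|G| = 50 and 10 | 50, so subgroups of order 10 are possible by Lagrange.
The subgroups of order 10 are: {(0,0), (0,1), (0,2), (0,3), (0,4), (5,0), (5,1), (5,2), (5,3), (5,4)}; {(0,0), (1,0), (2,0), (3,0), (4,0), (5,0), (6,0), (7,0), (8,0), (9,0)}; {(0,0), (1,1), (2,2), (3,3), (4,4), (5,0), (6,1), (7,2), (8,3), (9,4)}; {(0,0), (1,2), (2,4), (3,1), (4,3), (5,0), (6,2), (7,4), (8,1), (9,3)}; … (6 in all).
So G has 6 subgroups of order 10.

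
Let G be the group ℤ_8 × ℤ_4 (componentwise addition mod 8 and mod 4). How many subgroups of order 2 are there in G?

3

|G| = 32 and 2 | 32, so subgroups of order 2 are possible by Lagrange.
The subgroups of order 2 are: {(0,0), (0,2)}; {(0,0), (4,0)}; {(0,0), (4,2)}.
So G has 3 subgroups of order 2.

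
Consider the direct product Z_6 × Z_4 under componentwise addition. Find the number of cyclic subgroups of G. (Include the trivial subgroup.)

12

A cyclic subgroup of order d is generated by each of its φ(d) elements of order d, so the cyclic subgroups of order d number (#elements of order d)/φ(d).
Cyclic subgroups by order — order 1: 1; order 2: 3; order 3: 1; order 4: 2; order 6: 3; order 12: 2.
Total: 12.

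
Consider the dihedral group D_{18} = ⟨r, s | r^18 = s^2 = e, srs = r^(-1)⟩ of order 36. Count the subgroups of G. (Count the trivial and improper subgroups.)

|G| = 36, so by Lagrange every subgroup order divides 36. Divisors: 1, 2, 3, 4, 6, 9, 12, 18, 36.
Subgroups by order — order 1: 1; order 2: 19; order 3: 1; order 4: 9; order 6: 7; order 9: 1; order 12: 3; order 18: 3; order 36: 1.
Total: 1 + 19 + 1 + 9 + 7 + 1 + 3 + 3 + 1 = 45.

45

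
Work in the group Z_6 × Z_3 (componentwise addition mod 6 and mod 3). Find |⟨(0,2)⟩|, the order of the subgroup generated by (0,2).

The order of (0,2) in Z_6 × Z_3 is lcm(ord(0) in Z_6, ord(2) in Z_3).
ord(0) = 1 and ord(2) = 3, so |⟨(0,2)⟩| = lcm(1, 3) = 3.

3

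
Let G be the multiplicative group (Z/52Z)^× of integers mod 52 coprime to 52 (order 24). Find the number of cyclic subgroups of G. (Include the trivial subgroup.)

Group the elements of G by the cyclic subgroup they generate; each cyclic subgroup of order d accounts for φ(d) elements.
Cyclic subgroups by order — order 1: 1; order 2: 3; order 3: 1; order 4: 2; order 6: 3; order 12: 2.
Total: 12.

12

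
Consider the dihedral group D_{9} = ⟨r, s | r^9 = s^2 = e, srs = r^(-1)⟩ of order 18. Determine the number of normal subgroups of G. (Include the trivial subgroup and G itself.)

4

G has 16 subgroups. Checking conjugation-invariance by order — order 1: 1/1 normal; order 2: 0/9 normal; order 3: 1/1 normal; order 6: 0/3 normal; order 9: 1/1 normal; order 18: 1/1 normal.
Total normal subgroups: 4.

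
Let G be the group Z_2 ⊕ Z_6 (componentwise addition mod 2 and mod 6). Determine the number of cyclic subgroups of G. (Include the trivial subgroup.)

8

Each element a generates a cyclic subgroup ⟨a⟩; distinct elements may generate the same one (a cyclic group of order d has φ(d) generators).
Cyclic subgroups by order — order 1: 1; order 2: 3; order 3: 1; order 6: 3.
Total: 8.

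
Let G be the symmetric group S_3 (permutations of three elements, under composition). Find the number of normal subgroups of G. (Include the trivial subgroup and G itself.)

3

G has 6 subgroups. Checking conjugation-invariance by order — order 1: 1/1 normal; order 2: 0/3 normal; order 3: 1/1 normal; order 6: 1/1 normal.
Total normal subgroups: 3.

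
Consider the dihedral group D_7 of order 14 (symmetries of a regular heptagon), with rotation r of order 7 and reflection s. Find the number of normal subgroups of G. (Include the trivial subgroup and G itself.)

3

G has 10 subgroups. Checking conjugation-invariance by order — order 1: 1/1 normal; order 2: 0/7 normal; order 7: 1/1 normal; order 14: 1/1 normal.
Total normal subgroups: 3.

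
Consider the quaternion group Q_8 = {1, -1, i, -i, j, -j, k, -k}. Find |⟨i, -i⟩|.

|⟨i⟩| = 4 and |⟨-i⟩| = 4, so |H| is a multiple of lcm(4, 4) = 4 and divides |G| = 8.
Closing under the operation: H = {1, -1, i, -i}, so |H| = 4.

4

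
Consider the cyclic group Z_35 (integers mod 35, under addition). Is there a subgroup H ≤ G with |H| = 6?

No

6 does not divide |G| = 35, so by Lagrange no subgroup of order 6 exists.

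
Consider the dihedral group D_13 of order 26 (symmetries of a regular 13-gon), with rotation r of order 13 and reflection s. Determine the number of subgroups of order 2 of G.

13

|G| = 26 and 2 | 26, so subgroups of order 2 are possible by Lagrange.
The subgroups of order 2 are: {e, r^10s}; {e, r^11s}; {e, r^12s}; {e, r^2s}; … (13 in all).
So G has 13 subgroups of order 2.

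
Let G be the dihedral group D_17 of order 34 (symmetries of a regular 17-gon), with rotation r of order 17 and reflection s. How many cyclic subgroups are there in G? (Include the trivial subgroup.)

Each element a generates a cyclic subgroup ⟨a⟩; distinct elements may generate the same one (a cyclic group of order d has φ(d) generators).
Cyclic subgroups by order — order 1: 1; order 2: 17; order 17: 1.
Total: 19.

19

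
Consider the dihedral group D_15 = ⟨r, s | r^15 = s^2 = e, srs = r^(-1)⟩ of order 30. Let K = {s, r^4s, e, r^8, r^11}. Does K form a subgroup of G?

No

r^11 ∈ K but its inverse r^4 ∉ K, so K is not a subgroup.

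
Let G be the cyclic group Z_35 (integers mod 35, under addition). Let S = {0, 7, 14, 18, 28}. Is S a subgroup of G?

No

18 ∈ S but its inverse 17 ∉ S, so S is not a subgroup.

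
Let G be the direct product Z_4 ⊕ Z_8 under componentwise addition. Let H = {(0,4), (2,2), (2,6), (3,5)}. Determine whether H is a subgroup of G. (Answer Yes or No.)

No

The identity (0,0) ∉ H, so H is not a subgroup.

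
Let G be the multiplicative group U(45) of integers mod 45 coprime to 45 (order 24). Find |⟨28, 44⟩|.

|⟨28⟩| = 4 and |⟨44⟩| = 2, so |H| is a multiple of lcm(4, 2) = 4 and divides |G| = 24.
Closing under the operation: H = {1, 8, 17, 19, 26, 28, 37, 44}, so |H| = 8.

8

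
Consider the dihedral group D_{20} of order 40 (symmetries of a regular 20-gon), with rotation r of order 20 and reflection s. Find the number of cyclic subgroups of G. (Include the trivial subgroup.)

A cyclic subgroup of order d is generated by each of its φ(d) elements of order d, so the cyclic subgroups of order d number (#elements of order d)/φ(d).
Cyclic subgroups by order — order 1: 1; order 2: 21; order 4: 1; order 5: 1; order 10: 1; order 20: 1.
Total: 26.

26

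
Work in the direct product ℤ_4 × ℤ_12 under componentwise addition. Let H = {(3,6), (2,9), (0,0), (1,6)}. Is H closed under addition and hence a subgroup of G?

(2,9) ∈ H but its inverse (2,3) ∉ H, so H is not a subgroup.

No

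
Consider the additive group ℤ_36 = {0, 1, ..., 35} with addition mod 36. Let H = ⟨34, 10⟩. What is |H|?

18

|⟨34⟩| = 18 and |⟨10⟩| = 18, so |H| is a multiple of lcm(18, 18) = 18 and divides |G| = 36.
Closing under the operation: H = {0, 2, 4, 6, 8, 10, 12, 14, 16, 18, 20, 22, 24, 26, 28, 30, 32, 34}, so |H| = 18.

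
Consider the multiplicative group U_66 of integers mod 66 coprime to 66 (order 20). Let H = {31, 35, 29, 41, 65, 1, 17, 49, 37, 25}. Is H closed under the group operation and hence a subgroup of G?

Yes

|H| = 10 divides |G| = 20, consistent with Lagrange.
H contains the identity, every element's inverse is in H, and H is closed under ·: it is a subgroup.
In fact H = ⟨35⟩.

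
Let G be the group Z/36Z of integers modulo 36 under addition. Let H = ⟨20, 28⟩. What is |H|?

9

|⟨20⟩| = 9 and |⟨28⟩| = 9, so |H| is a multiple of lcm(9, 9) = 9 and divides |G| = 36.
Closing under the operation: H = {0, 4, 8, 12, 16, 20, 24, 28, 32}, so |H| = 9.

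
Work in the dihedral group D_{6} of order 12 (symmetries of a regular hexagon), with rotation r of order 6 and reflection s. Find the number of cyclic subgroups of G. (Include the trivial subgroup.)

10

A cyclic subgroup of order d is generated by each of its φ(d) elements of order d, so the cyclic subgroups of order d number (#elements of order d)/φ(d).
Cyclic subgroups by order — order 1: 1; order 2: 7; order 3: 1; order 6: 1.
Total: 10.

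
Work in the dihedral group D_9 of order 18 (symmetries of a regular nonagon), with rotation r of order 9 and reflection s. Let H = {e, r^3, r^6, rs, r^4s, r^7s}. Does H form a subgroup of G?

Yes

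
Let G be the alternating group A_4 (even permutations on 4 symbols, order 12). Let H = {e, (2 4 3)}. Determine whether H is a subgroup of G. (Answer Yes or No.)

No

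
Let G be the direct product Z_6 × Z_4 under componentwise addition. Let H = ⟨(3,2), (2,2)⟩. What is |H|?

12

|⟨(3,2)⟩| = 2 and |⟨(2,2)⟩| = 6, so |H| is a multiple of lcm(2, 6) = 6 and divides |G| = 24.
Closing under the operation: H = {(0,0), (0,2), (1,0), (1,2), (2,0), (2,2), (3,0), (3,2), (4,0), (4,2), (5,0), (5,2)}, so |H| = 12.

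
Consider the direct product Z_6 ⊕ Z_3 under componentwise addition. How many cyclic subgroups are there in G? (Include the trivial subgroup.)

10

Group the elements of G by the cyclic subgroup they generate; each cyclic subgroup of order d accounts for φ(d) elements.
Cyclic subgroups by order — order 1: 1; order 2: 1; order 3: 4; order 6: 4.
Total: 10.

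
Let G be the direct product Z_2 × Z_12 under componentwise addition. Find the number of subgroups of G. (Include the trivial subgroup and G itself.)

|G| = 24, so by Lagrange every subgroup order divides 24. Divisors: 1, 2, 3, 4, 6, 8, 12, 24.
Subgroups by order — order 1: 1; order 2: 3; order 3: 1; order 4: 3; order 6: 3; order 8: 1; order 12: 3; order 24: 1.
Total: 1 + 3 + 1 + 3 + 3 + 1 + 3 + 1 = 16.

16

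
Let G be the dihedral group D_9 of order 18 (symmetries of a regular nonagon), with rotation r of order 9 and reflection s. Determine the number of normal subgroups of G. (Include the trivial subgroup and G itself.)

G has 16 subgroups. Checking conjugation-invariance by order — order 1: 1/1 normal; order 2: 0/9 normal; order 3: 1/1 normal; order 6: 0/3 normal; order 9: 1/1 normal; order 18: 1/1 normal.
Total normal subgroups: 4.

4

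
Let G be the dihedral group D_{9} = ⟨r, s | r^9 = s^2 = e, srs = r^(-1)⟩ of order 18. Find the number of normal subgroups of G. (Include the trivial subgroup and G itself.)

G has 16 subgroups. Checking conjugation-invariance by order — order 1: 1/1 normal; order 2: 0/9 normal; order 3: 1/1 normal; order 6: 0/3 normal; order 9: 1/1 normal; order 18: 1/1 normal.
Total normal subgroups: 4.

4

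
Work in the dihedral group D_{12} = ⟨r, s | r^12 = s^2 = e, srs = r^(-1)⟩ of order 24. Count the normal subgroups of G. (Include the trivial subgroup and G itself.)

9

G has 34 subgroups. Checking conjugation-invariance by order — order 1: 1/1 normal; order 2: 1/13 normal; order 3: 1/1 normal; order 4: 1/7 normal; order 6: 1/5 normal; order 8: 0/3 normal; order 12: 3/3 normal; order 24: 1/1 normal.
Total normal subgroups: 9.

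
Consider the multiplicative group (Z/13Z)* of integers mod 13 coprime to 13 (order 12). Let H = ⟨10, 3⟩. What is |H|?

6

|⟨10⟩| = 6 and |⟨3⟩| = 3, so |H| is a multiple of lcm(6, 3) = 6 and divides |G| = 12.
Closing under the operation: H = {1, 3, 4, 9, 10, 12}, so |H| = 6.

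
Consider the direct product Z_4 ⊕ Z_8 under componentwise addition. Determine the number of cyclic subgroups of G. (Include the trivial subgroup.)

Group the elements of G by the cyclic subgroup they generate; each cyclic subgroup of order d accounts for φ(d) elements.
Cyclic subgroups by order — order 1: 1; order 2: 3; order 4: 6; order 8: 4.
Total: 14.

14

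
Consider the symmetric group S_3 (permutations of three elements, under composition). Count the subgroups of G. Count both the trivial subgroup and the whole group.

|G| = 6, so by Lagrange every subgroup order divides 6. Divisors: 1, 2, 3, 6.
Subgroups by order — order 1: 1; order 2: 3; order 3: 1; order 6: 1.
Total: 1 + 3 + 1 + 1 = 6.

6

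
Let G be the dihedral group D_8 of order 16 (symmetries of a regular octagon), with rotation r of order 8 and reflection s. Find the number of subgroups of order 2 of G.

9

|G| = 16 and 2 | 16, so subgroups of order 2 are possible by Lagrange.
The subgroups of order 2 are: {e, r^2s}; {e, r^3s}; {e, r^4}; {e, r^4s}; … (9 in all).
So G has 9 subgroups of order 2.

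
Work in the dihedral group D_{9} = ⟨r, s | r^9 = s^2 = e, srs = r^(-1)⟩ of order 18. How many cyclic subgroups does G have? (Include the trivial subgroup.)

12

Each element a generates a cyclic subgroup ⟨a⟩; distinct elements may generate the same one (a cyclic group of order d has φ(d) generators).
Cyclic subgroups by order — order 1: 1; order 2: 9; order 3: 1; order 9: 1.
Total: 12.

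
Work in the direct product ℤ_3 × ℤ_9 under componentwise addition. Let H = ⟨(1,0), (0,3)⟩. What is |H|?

|⟨(1,0)⟩| = 3 and |⟨(0,3)⟩| = 3, so |H| is a multiple of lcm(3, 3) = 3 and divides |G| = 27.
Closing under the operation: H = {(0,0), (0,3), (0,6), (1,0), (1,3), (1,6), (2,0), (2,3), (2,6)}, so |H| = 9.

9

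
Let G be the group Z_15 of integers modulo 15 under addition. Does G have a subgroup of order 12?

No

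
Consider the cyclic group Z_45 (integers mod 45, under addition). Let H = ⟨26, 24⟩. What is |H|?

45

|⟨26⟩| = 45 and |⟨24⟩| = 15, so |H| is a multiple of lcm(45, 15) = 45 and divides |G| = 45.
Closing {26, 24} under the group operation gives all of G, so |H| = 45.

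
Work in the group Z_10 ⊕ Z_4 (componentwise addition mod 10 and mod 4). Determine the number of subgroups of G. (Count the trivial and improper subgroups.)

16

|G| = 40, so by Lagrange every subgroup order divides 40. Divisors: 1, 2, 4, 5, 8, 10, 20, 40.
Subgroups by order — order 1: 1; order 2: 3; order 4: 3; order 5: 1; order 8: 1; order 10: 3; order 20: 3; order 40: 1.
Total: 1 + 3 + 3 + 1 + 1 + 3 + 3 + 1 = 16.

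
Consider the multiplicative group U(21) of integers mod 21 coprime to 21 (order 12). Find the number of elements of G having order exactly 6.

The elements of order 6 are: 2, 5, 10, 11, 17, 19.
That's 6.

6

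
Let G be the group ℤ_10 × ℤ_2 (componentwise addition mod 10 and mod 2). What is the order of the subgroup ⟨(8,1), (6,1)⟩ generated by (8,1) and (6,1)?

|⟨(8,1)⟩| = 10 and |⟨(6,1)⟩| = 10, so |H| is a multiple of lcm(10, 10) = 10 and divides |G| = 20.
Closing under the operation: H = {(0,0), (0,1), (2,0), (2,1), (4,0), (4,1), (6,0), (6,1), (8,0), (8,1)}, so |H| = 10.

10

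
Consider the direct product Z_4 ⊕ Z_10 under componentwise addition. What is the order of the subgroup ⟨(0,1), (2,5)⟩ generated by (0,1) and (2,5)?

|⟨(0,1)⟩| = 10 and |⟨(2,5)⟩| = 2, so |H| is a multiple of lcm(10, 2) = 10 and divides |G| = 40.
Closing under the operation: H = {(0,0), (0,1), (0,2), (0,3), (0,4), (0,5), (0,6), (0,7), (0,8), (0,9), (2,0), (2,1), (2,2), (2,3), (2,4), (2,5), (2,6), (2,7), (2,8), (2,9)}, so |H| = 20.

20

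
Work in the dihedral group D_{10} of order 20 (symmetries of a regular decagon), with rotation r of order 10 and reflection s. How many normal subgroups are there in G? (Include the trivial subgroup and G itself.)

7

G has 22 subgroups. Checking conjugation-invariance by order — order 1: 1/1 normal; order 2: 1/11 normal; order 4: 0/5 normal; order 5: 1/1 normal; order 10: 3/3 normal; order 20: 1/1 normal.
Total normal subgroups: 7.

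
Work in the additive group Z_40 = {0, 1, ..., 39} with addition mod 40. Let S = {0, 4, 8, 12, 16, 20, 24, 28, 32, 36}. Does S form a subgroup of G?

|S| = 10 divides |G| = 40, consistent with Lagrange.
S contains the identity, every element's inverse is in S, and S is closed under +: it is a subgroup.
In fact S = ⟨4⟩.

Yes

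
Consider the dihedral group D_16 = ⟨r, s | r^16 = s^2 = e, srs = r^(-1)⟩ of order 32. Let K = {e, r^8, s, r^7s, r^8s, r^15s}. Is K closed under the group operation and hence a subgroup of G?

No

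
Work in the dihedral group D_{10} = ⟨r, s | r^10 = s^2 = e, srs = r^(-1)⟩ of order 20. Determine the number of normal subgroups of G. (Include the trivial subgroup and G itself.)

7

G has 22 subgroups. Checking conjugation-invariance by order — order 1: 1/1 normal; order 2: 1/11 normal; order 4: 0/5 normal; order 5: 1/1 normal; order 10: 3/3 normal; order 20: 1/1 normal.
Total normal subgroups: 7.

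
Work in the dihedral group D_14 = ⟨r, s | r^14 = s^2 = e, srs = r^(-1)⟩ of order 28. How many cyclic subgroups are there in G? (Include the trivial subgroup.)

18

Each element a generates a cyclic subgroup ⟨a⟩; distinct elements may generate the same one (a cyclic group of order d has φ(d) generators).
Cyclic subgroups by order — order 1: 1; order 2: 15; order 7: 1; order 14: 1.
Total: 18.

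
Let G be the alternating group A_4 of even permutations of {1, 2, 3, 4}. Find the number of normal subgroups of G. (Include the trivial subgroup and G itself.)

G has 10 subgroups. Checking conjugation-invariance by order — order 1: 1/1 normal; order 2: 0/3 normal; order 3: 0/4 normal; order 4: 1/1 normal; order 12: 1/1 normal.
Total normal subgroups: 3.

3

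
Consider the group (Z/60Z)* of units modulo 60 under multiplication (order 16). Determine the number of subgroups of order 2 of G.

|G| = 16 and 2 | 16, so subgroups of order 2 are possible by Lagrange.
The subgroups of order 2 are: {1, 11}; {1, 19}; {1, 29}; {1, 31}; … (7 in all).
So G has 7 subgroups of order 2.

7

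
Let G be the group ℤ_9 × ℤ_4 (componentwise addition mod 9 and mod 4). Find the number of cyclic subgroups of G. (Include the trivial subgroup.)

9

Group the elements of G by the cyclic subgroup they generate; each cyclic subgroup of order d accounts for φ(d) elements.
Cyclic subgroups by order — order 1: 1; order 2: 1; order 3: 1; order 4: 1; order 6: 1; order 9: 1; order 12: 1; order 18: 1; order 36: 1.
Total: 9.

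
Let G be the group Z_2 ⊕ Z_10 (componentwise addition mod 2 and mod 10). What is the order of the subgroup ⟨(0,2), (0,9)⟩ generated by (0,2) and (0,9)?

10

|⟨(0,2)⟩| = 5 and |⟨(0,9)⟩| = 10, so |H| is a multiple of lcm(5, 10) = 10 and divides |G| = 20.
Closing under the operation: H = {(0,0), (0,1), (0,2), (0,3), (0,4), (0,5), (0,6), (0,7), (0,8), (0,9)}, so |H| = 10.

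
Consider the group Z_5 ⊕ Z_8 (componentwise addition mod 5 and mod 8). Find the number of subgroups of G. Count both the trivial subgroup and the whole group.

|G| = 40, so by Lagrange every subgroup order divides 40. Divisors: 1, 2, 4, 5, 8, 10, 20, 40.
Subgroups by order — order 1: 1; order 2: 1; order 4: 1; order 5: 1; order 8: 1; order 10: 1; order 20: 1; order 40: 1.
Total: 1 + 1 + 1 + 1 + 1 + 1 + 1 + 1 = 8.

8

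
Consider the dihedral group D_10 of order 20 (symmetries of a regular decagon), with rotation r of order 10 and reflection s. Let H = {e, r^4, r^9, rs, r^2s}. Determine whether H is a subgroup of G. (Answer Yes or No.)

No

r^9 ∈ H but its inverse r ∉ H, so H is not a subgroup.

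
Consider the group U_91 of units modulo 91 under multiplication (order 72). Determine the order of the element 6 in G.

Compute successive powers of 6 mod 91: 6, 36, 34, 22, 41, 64, 20, 29, …; 6^12 ≡ 1 (mod 91).
So |⟨6⟩| = 12.

12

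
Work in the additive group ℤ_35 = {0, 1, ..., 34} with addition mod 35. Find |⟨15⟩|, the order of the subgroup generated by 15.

7

In ℤ_35, the order of an element a is n/gcd(a, n).
gcd(15, 35) = 5, so |⟨15⟩| = 35/5 = 7.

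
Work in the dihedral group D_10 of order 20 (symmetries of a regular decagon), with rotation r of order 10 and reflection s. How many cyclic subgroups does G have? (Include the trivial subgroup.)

14

A cyclic subgroup of order d is generated by each of its φ(d) elements of order d, so the cyclic subgroups of order d number (#elements of order d)/φ(d).
Cyclic subgroups by order — order 1: 1; order 2: 11; order 5: 1; order 10: 1.
Total: 14.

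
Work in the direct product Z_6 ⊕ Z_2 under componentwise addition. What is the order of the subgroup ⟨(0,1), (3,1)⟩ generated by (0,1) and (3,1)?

4

|⟨(0,1)⟩| = 2 and |⟨(3,1)⟩| = 2, so |H| is a multiple of lcm(2, 2) = 2 and divides |G| = 12.
Closing under the operation: H = {(0,0), (0,1), (3,0), (3,1)}, so |H| = 4.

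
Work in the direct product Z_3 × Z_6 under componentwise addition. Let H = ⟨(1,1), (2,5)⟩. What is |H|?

|⟨(1,1)⟩| = 6 and |⟨(2,5)⟩| = 6, so |H| is a multiple of lcm(6, 6) = 6 and divides |G| = 18.
Closing under the operation: H = {(0,0), (0,3), (1,1), (1,4), (2,2), (2,5)}, so |H| = 6.

6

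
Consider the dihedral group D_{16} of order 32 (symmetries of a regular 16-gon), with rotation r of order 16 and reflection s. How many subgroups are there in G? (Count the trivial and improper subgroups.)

|G| = 32, so by Lagrange every subgroup order divides 32. Divisors: 1, 2, 4, 8, 16, 32.
Subgroups by order — order 1: 1; order 2: 17; order 4: 9; order 8: 5; order 16: 3; order 32: 1.
Total: 1 + 17 + 9 + 5 + 3 + 1 = 36.

36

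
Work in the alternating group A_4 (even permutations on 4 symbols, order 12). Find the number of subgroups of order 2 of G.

3

|G| = 12 and 2 | 12, so subgroups of order 2 are possible by Lagrange.
The subgroups of order 2 are: {e, (1 2)(3 4)}; {e, (1 3)(2 4)}; {e, (1 4)(2 3)}.
So G has 3 subgroups of order 2.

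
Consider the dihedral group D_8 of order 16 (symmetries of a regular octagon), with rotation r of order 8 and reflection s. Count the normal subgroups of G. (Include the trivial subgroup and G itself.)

7

G has 19 subgroups. Checking conjugation-invariance by order — order 1: 1/1 normal; order 2: 1/9 normal; order 4: 1/5 normal; order 8: 3/3 normal; order 16: 1/1 normal.
Total normal subgroups: 7.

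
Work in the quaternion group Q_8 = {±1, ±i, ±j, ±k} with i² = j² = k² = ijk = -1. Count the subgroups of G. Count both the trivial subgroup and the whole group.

|G| = 8, so by Lagrange every subgroup order divides 8. Divisors: 1, 2, 4, 8.
Subgroups by order — order 1: 1; order 2: 1; order 4: 3; order 8: 1.
Total: 1 + 1 + 3 + 1 = 6.

6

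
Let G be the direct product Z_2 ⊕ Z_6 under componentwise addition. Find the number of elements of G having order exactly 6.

6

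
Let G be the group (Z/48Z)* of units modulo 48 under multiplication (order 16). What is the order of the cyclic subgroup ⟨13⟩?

Compute successive powers of 13 mod 48: 13, 25, 37, 1; 13^4 ≡ 1 (mod 48).
So |⟨13⟩| = 4.

4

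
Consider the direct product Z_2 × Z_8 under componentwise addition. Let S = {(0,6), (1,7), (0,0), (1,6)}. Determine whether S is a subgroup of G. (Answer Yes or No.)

No

(1,6) ∈ S but its inverse (1,2) ∉ S, so S is not a subgroup.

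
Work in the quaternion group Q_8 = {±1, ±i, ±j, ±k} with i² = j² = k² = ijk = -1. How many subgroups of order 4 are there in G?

|G| = 8 and 4 | 8, so subgroups of order 4 are possible by Lagrange.
The subgroups of order 4 are: {1, -1, i, -i}; {1, -1, j, -j}; {1, -1, k, -k}.
So G has 3 subgroups of order 4.

3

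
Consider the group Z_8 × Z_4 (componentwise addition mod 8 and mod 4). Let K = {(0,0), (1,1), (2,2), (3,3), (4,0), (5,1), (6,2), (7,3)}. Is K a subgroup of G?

Yes

|K| = 8 divides |G| = 32, consistent with Lagrange.
K contains the identity, every element's inverse is in K, and K is closed under +: it is a subgroup.
In fact K = ⟨(1,1)⟩.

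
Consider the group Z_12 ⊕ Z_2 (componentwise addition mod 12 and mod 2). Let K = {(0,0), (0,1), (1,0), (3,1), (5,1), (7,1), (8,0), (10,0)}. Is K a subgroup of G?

(1,0) ∈ K but its inverse (11,0) ∉ K, so K is not a subgroup.

No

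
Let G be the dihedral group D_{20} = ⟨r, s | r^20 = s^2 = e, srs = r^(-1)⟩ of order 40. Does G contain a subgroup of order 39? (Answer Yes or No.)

No

39 does not divide |G| = 40, so by Lagrange no subgroup of order 39 exists.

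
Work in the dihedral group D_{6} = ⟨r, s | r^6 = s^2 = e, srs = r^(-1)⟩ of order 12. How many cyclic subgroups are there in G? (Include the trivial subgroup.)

10

Group the elements of G by the cyclic subgroup they generate; each cyclic subgroup of order d accounts for φ(d) elements.
Cyclic subgroups by order — order 1: 1; order 2: 7; order 3: 1; order 6: 1.
Total: 10.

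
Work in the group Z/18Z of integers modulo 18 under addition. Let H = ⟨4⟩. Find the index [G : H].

2

|⟨4⟩| = 9 and |G| = 18.
By Lagrange, [G : H] = |G|/|H| = 18/9 = 2.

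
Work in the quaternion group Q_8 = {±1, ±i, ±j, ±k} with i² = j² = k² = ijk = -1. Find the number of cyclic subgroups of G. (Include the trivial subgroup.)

5

Each element a generates a cyclic subgroup ⟨a⟩; distinct elements may generate the same one (a cyclic group of order d has φ(d) generators).
Cyclic subgroups by order — order 1: 1; order 2: 1; order 4: 3.
Total: 5.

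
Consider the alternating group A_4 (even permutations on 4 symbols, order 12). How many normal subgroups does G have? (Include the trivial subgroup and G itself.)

G has 10 subgroups. Checking conjugation-invariance by order — order 1: 1/1 normal; order 2: 0/3 normal; order 3: 0/4 normal; order 4: 1/1 normal; order 12: 1/1 normal.
Total normal subgroups: 3.

3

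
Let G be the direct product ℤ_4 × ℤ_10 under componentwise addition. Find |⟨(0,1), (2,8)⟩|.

20

|⟨(0,1)⟩| = 10 and |⟨(2,8)⟩| = 10, so |H| is a multiple of lcm(10, 10) = 10 and divides |G| = 40.
Closing under the operation: H = {(0,0), (0,1), (0,2), (0,3), (0,4), (0,5), (0,6), (0,7), (0,8), (0,9), (2,0), (2,1), (2,2), (2,3), (2,4), (2,5), (2,6), (2,7), (2,8), (2,9)}, so |H| = 20.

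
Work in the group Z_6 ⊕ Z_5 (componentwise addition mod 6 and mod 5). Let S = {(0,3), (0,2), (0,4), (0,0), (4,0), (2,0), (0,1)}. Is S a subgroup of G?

No

|S| = 7 does not divide |G| = 30, so by Lagrange S is not a subgroup.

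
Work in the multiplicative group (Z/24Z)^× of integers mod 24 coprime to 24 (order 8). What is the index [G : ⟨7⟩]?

|⟨7⟩| = 2 and |G| = 8.
By Lagrange, [G : H] = |G|/|H| = 8/2 = 4.

4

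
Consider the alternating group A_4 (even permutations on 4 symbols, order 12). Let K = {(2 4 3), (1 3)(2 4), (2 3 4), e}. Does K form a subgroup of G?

No

Closure fails: (2 4 3) ∘ (1 3)(2 4) = (1 2 3) ∉ K. So K is not a subgroup.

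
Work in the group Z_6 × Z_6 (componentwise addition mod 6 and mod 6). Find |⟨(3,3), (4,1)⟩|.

12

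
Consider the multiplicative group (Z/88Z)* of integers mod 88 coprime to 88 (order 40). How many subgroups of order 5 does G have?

1

|G| = 40 and 5 | 40, so subgroups of order 5 are possible by Lagrange.
The subgroups of order 5 are: {1, 9, 25, 49, 81}.
So G has 1 subgroup of order 5.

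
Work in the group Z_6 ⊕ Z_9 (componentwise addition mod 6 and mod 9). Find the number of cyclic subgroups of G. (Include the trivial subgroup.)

Group the elements of G by the cyclic subgroup they generate; each cyclic subgroup of order d accounts for φ(d) elements.
Cyclic subgroups by order — order 1: 1; order 2: 1; order 3: 4; order 6: 4; order 9: 3; order 18: 3.
Total: 16.

16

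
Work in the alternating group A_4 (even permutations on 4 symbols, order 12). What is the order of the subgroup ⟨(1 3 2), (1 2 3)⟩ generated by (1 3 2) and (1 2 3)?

3

|⟨(1 3 2)⟩| = 3 and |⟨(1 2 3)⟩| = 3, so |H| is a multiple of lcm(3, 3) = 3 and divides |G| = 12.
Closing under the operation: H = {e, (1 2 3), (1 3 2)}, so |H| = 3.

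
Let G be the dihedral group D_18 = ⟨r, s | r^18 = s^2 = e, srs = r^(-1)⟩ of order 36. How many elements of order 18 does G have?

6

The elements of order 18 are: r, r^5, r^7, r^11, r^13, r^17.
That's 6.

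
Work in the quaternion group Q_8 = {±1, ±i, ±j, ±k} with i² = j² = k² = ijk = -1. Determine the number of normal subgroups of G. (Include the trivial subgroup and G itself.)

6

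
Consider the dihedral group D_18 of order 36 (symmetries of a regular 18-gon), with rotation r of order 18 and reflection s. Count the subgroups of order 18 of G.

|G| = 36 and 18 | 36, so subgroups of order 18 are possible by Lagrange.
The subgroups of order 18 are: {e, r, r^2, r^3, r^4, r^5, r^6, r^7, r^8, r^9, r^10, r^11, r^12, r^13, r^14, r^15, r^16, r^17}; {e, r^2, r^4, r^6, r^8, r^10, r^12, r^14, r^16, s, r^2s, r^4s, r^6s, r^8s, r^10s, r^12s, r^14s, r^16s}; {e, r^2, r^4, r^6, r^8, r^10, r^12, r^14, r^16, rs, r^3s, r^5s, r^7s, r^9s, r^11s, r^13s, r^15s, r^17s}.
So G has 3 subgroups of order 18.

3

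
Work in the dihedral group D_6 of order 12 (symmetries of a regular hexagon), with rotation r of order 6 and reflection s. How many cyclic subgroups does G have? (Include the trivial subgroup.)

Each element a generates a cyclic subgroup ⟨a⟩; distinct elements may generate the same one (a cyclic group of order d has φ(d) generators).
Cyclic subgroups by order — order 1: 1; order 2: 7; order 3: 1; order 6: 1.
Total: 10.

10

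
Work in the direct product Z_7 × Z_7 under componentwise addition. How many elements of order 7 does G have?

An element (a,b) has order lcm(ord(a), ord(b)); count pairs with lcm equal to 7.
Enumerating gives 48 such elements.

48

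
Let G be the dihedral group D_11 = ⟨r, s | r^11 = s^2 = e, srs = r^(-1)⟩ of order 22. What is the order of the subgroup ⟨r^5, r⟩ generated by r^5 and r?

|⟨r^5⟩| = 11 and |⟨r⟩| = 11, so |H| is a multiple of lcm(11, 11) = 11 and divides |G| = 22.
Closing under the operation: H = {e, r, r^2, r^3, r^4, r^5, r^6, r^7, r^8, r^9, r^10}, so |H| = 11.

11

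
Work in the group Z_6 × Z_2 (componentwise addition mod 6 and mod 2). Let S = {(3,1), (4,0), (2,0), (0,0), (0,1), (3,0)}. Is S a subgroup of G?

Closure fails: (0,1) + (4,0) = (4,1) ∉ S. So S is not a subgroup.

No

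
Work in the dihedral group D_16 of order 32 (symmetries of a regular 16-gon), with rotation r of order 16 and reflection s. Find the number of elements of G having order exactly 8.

The elements of order 8 are: r^2, r^6, r^10, r^14.
That's 4.

4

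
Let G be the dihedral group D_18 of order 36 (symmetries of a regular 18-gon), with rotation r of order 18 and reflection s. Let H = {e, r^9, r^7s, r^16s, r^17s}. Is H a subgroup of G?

No

|H| = 5 does not divide |G| = 36, so by Lagrange H is not a subgroup.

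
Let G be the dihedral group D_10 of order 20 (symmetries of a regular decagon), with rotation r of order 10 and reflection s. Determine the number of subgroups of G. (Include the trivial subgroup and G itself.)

|G| = 20, so by Lagrange every subgroup order divides 20. Divisors: 1, 2, 4, 5, 10, 20.
Subgroups by order — order 1: 1; order 2: 11; order 4: 5; order 5: 1; order 10: 3; order 20: 1.
Total: 1 + 11 + 5 + 1 + 3 + 1 = 22.

22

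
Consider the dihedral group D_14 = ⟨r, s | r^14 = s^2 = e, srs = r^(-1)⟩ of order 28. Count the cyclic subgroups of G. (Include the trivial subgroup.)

18

Each element a generates a cyclic subgroup ⟨a⟩; distinct elements may generate the same one (a cyclic group of order d has φ(d) generators).
Cyclic subgroups by order — order 1: 1; order 2: 15; order 7: 1; order 14: 1.
Total: 18.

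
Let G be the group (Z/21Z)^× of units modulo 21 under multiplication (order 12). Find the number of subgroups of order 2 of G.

|G| = 12 and 2 | 12, so subgroups of order 2 are possible by Lagrange.
The subgroups of order 2 are: {1, 13}; {1, 20}; {1, 8}.
So G has 3 subgroups of order 2.

3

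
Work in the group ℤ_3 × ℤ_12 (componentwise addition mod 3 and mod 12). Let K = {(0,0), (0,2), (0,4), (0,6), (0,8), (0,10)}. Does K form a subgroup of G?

Yes

|K| = 6 divides |G| = 36, consistent with Lagrange.
K contains the identity, every element's inverse is in K, and K is closed under +: it is a subgroup.
In fact K = ⟨(0,2)⟩.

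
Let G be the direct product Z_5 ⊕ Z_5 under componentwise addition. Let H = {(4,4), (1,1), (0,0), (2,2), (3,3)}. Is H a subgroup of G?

|H| = 5 divides |G| = 25, consistent with Lagrange.
H contains the identity, every element's inverse is in H, and H is closed under +: it is a subgroup.
In fact H = ⟨(4,4)⟩.

Yes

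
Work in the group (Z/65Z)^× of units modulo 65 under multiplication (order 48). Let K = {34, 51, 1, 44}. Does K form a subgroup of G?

|K| = 4 divides |G| = 48, consistent with Lagrange.
K contains the identity, every element's inverse is in K, and K is closed under ·: it is a subgroup.
In fact K = ⟨34⟩.

Yes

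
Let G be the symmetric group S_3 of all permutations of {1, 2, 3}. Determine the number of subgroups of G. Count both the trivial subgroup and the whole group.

|G| = 6, so by Lagrange every subgroup order divides 6. Divisors: 1, 2, 3, 6.
Subgroups by order — order 1: 1; order 2: 3; order 3: 1; order 6: 1.
Total: 1 + 3 + 1 + 1 = 6.

6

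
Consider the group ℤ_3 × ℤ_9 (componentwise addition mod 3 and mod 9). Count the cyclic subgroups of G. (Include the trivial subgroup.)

8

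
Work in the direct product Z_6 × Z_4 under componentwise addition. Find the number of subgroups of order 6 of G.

|G| = 24 and 6 | 24, so subgroups of order 6 are possible by Lagrange.
The subgroups of order 6 are: {(0,0), (0,2), (2,0), (2,2), (4,0), (4,2)}; {(0,0), (1,0), (2,0), (3,0), (4,0), (5,0)}; {(0,0), (1,2), (2,0), (3,2), (4,0), (5,2)}.
So G has 3 subgroups of order 6.

3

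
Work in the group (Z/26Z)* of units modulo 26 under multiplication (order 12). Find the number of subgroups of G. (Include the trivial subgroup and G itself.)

6

|G| = 12, so by Lagrange every subgroup order divides 12. Divisors: 1, 2, 3, 4, 6, 12.
Subgroups by order — order 1: 1; order 2: 1; order 3: 1; order 4: 1; order 6: 1; order 12: 1.
Total: 1 + 1 + 1 + 1 + 1 + 1 = 6.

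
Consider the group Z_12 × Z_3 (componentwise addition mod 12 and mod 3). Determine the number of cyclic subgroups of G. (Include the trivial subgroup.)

Each element a generates a cyclic subgroup ⟨a⟩; distinct elements may generate the same one (a cyclic group of order d has φ(d) generators).
Cyclic subgroups by order — order 1: 1; order 2: 1; order 3: 4; order 4: 1; order 6: 4; order 12: 4.
Total: 15.

15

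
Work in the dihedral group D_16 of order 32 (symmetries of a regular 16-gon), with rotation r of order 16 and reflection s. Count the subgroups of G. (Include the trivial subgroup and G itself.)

|G| = 32, so by Lagrange every subgroup order divides 32. Divisors: 1, 2, 4, 8, 16, 32.
Subgroups by order — order 1: 1; order 2: 17; order 4: 9; order 8: 5; order 16: 3; order 32: 1.
Total: 1 + 17 + 9 + 5 + 3 + 1 = 36.

36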